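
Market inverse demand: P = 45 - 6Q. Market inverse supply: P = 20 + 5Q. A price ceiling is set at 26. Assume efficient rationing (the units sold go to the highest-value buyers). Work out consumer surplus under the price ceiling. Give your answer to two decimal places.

Without the control, 45 - 6Q = 20 + 5Q so Q* = 2.2727 and P* = 31.3636.
At the ceiling price 26, quantity supplied is (26 - 20)/5 = 1.2; supply is the short side, so Q = 1.2 trades at P = 26.
The demand price at Q = 1.2 is 37.8. CS is the trapezoid between demand and 26 over [0, 1.2]: (1/2)[(45 - 26) + (37.8 - 26)](1.2) = 18.48.

18.48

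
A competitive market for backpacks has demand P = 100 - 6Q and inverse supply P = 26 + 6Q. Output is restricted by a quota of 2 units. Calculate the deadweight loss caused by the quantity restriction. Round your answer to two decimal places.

104.17

Without the quota, 100 - 6Q = 26 + 6Q gives Q* = 6.1667.
At Q = 2 the demand price is 100 - 6(2) = 88 and the supply price is 26 + 6(2) = 38.
DWL = (1/2)(gap between curves at 2) x (Q* - 2) = (1/2)(50)(4.1667) = 104.1667.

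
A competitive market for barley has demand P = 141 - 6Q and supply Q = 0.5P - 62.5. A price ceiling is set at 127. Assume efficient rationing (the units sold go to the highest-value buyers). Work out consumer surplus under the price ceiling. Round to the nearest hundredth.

11.00

Rewriting supply in inverse form: P = 125 + 2Q.
Free-market equilibrium: 141 - 6Q = 125 + 2Q gives Q* = 2, P* = 129.
At P = 127, sellers supply (127 - 125)/2 = 1 while buyers want more, so the quantity traded is 1 at price 127.
The demand price at Q = 1 is 135. CS is the trapezoid between demand and 127 over [0, 1]: (1/2)[(141 - 127) + (135 - 127)](1) = 11.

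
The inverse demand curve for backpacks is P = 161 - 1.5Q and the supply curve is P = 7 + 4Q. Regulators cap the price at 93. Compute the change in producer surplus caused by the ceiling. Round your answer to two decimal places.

Free-market equilibrium: 161 - 1.5Q = 7 + 4Q gives Q* = 28, P* = 119.
At the ceiling price 93, quantity supplied is (93 - 7)/4 = 21.5; supply is the short side, so Q = 21.5 trades at P = 93.
PS goes from (1/2)(28)(112) = 1568 to 924.5 (computed as (93 - 7)(21.5) - (1/2)(4)(21.5)^2), a change of -643.5.

-643.50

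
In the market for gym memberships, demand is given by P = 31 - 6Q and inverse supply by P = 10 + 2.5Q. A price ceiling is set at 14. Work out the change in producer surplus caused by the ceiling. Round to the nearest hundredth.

Free-market equilibrium: 31 - 6Q = 10 + 2.5Q gives Q* = 2.4706, P* = 16.1765.
At the ceiling price 14, quantity supplied is (14 - 10)/2.5 = 1.6; supply is the short side, so Q = 1.6 trades at P = 14.
PS goes from (1/2)(2.4706)(6.1765) = 7.6298 to 3.2 (computed as (14 - 10)(1.6) - (1/2)(2.5)(1.6)^2), a change of -4.4298.

-4.43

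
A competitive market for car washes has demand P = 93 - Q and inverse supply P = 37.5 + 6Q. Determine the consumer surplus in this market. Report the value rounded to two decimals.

Setting demand equal to supply, 55.5 = 7Q, so Q* = 7.9286 and P* = 85.0714.
CS is the area between the demand curve and P* from 0 to Q*: (1/2)(7.9286)(7.9286) = 31.4311.

31.43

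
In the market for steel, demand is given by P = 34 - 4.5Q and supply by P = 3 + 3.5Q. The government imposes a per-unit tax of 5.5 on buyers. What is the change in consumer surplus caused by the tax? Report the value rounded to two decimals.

-10.92

Without the tax, 34 - 4.5Q = 3 + 3.5Q so Q* = 3.875 and P* = 16.5625.
With the tax, buyers' net willingness to pay falls by 5.5: (34 - 5.5) - 4.5Q = 3 + 3.5Q, so Q_t = 3.1875. Buyers pay P_b = 19.6562; sellers receive P_s = P_b - 5.5 = 14.1562.
Consumers lose the trapezoid between P* and P_b out to Q_t plus the triangle from Q_t to Q*: change in CS = 22.8604 - 33.7852 = -10.9248.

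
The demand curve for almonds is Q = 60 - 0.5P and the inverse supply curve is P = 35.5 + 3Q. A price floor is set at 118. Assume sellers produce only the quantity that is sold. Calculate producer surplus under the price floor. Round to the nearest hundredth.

Rewriting demand in inverse form: P = 120 - 2Q.
Without the control, 120 - 2Q = 35.5 + 3Q so Q* = 16.9 and P* = 86.2.
At P = 118, buyers demand (120 - 118)/2 = 1 while sellers would supply more, so the quantity traded is 1 at price 118.
The supply price at Q = 1 is 38.5. PS is the trapezoid between 118 and supply over [0, 1]: (1/2)[(118 - 35.5) + (118 - 38.5)](1) = 81.

81.00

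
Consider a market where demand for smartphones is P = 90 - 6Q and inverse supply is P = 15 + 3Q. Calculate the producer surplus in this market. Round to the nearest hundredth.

Setting demand equal to supply, 75 = 9Q, so Q* = 8.3333 and P* = 40.
PS is the area between P* and the supply curve from 0 to Q*: (1/2)(8.3333)(25) = 104.1667.

104.17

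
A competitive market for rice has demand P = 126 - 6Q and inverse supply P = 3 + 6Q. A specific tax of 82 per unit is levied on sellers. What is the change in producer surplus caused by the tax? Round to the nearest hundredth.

-280.17

Pre-tax equilibrium: 126 - 6Q = 3 + 6Q gives Q* = 10.25, P* = 64.5.
A tax on sellers shifts supply up by 82: 126 - 6Q = 3 + 6Q + 82, so Q_t = 3.4167. Buyers pay P_b = 105.5; sellers receive P_s = P_b - 82 = 23.5.
PS falls from (1/2)(10.25)(61.5) = 315.1875 to (1/2)(3.4167)(20.5) = 35.0208, a change of -280.1667.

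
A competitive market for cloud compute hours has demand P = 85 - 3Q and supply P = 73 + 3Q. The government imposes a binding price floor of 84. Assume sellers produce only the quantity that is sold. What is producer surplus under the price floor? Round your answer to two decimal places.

Without the control, 85 - 3Q = 73 + 3Q so Q* = 2 and P* = 79.
At the floor price 84, quantity demanded is (85 - 84)/3 = 0.3333; demand is the short side, so Q = 0.3333 trades at P = 84.
The supply price at Q = 0.3333 is 74. PS is the trapezoid between 84 and supply over [0, 0.3333]: (1/2)[(84 - 73) + (84 - 74)](0.3333) = 3.5.

3.50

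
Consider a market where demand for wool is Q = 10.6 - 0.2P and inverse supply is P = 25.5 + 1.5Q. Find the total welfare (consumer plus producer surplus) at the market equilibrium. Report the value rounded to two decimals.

Rewriting demand in inverse form: P = 53 - 5Q.
Setting demand equal to supply, 27.5 = 6.5Q, so Q* = 4.2308 and P* = 31.8462.
CS = (1/2)(4.2308)(21.1538) = 44.7485 and PS = (1/2)(4.2308)(6.3462) = 13.4246, so total surplus = 58.1731.

58.17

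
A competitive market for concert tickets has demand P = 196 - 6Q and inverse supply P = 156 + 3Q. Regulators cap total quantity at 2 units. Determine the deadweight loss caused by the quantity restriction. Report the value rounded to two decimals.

Unrestricted equilibrium: Q* = (196 - 156)/(6 + 3) = 4.4444.
At Q = 2 the demand price is 196 - 6(2) = 184 and the supply price is 156 + 3(2) = 162.
Deadweight loss is the triangle between the curves from 2 to 4.4444: (1/2)(184 - 162)(4.4444 - 2) = 26.8889.

26.89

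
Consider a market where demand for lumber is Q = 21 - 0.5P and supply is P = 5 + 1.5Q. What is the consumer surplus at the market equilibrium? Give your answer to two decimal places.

Rewriting demand in inverse form: P = 42 - 2Q.
Set 42 - 2Q = 5 + 1.5Q, which gives 37 = 3.5Q, so Q* = 10.5714 and P* = 42 - 2(10.5714) = 20.8571.
CS is the area between the demand curve and P* from 0 to Q*: (1/2)(10.5714)(21.1429) = 111.7551.

111.76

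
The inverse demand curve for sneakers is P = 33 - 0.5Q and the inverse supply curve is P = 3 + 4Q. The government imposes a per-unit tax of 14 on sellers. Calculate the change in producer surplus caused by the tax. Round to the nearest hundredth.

-63.60

Without the tax, 33 - 0.5Q = 3 + 4Q so Q* = 6.6667 and P* = 29.6667.
With the tax, sellers need 14 more per unit: 33 - 0.5Q = 3 + 4Q + 14, so Q_t = 3.5556. Buyers pay P_b = 31.2222; sellers receive P_s = P_b - 14 = 17.2222.
Producers lose the trapezoid between P_s and P* out to Q_t plus the triangle from Q_t to Q*: change in PS = 25.284 - 88.8889 = -63.6049.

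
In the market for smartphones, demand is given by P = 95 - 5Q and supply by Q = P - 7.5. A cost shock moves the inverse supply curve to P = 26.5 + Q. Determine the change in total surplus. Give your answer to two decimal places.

-247.00

Rewriting supply in inverse form: P = 7.5 + Q.
Initial equilibrium: Q_0 = 14.5833, P_0 = 22.0833; CS_0 = (1/2)(14.5833)(72.9167) = 531.684, PS_0 = (1/2)(14.5833)(14.5833) = 106.3368.
New equilibrium: 95 - 5Q = 26.5 + Q gives Q_1 = 11.4167, P_1 = 37.9167; CS_1 = 325.8507, PS_1 = 65.1701.
Change in total surplus = (325.8507 + 65.1701) - (531.684 + 106.3368) = -247.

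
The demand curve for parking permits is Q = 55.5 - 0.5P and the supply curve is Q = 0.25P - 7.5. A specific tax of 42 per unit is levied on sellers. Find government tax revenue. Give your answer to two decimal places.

273.00

Rewriting demand in inverse form: P = 111 - 2Q.
Rewriting supply in inverse form: P = 30 + 4Q.
Without the tax, 111 - 2Q = 30 + 4Q so Q* = 13.5 and P* = 84.
With the tax, sellers need 42 more per unit: 111 - 2Q = 30 + 4Q + 42, so Q_t = 6.5. Buyers pay P_b = 98; sellers receive P_s = P_b - 42 = 56.
Revenue is the tax times quantity traded: 42 x 6.5 = 273.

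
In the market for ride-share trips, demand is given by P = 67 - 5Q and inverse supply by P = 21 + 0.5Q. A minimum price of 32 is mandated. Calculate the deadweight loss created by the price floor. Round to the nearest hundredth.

5.11

Free-market equilibrium: 67 - 5Q = 21 + 0.5Q gives Q* = 8.3636, P* = 25.1818.
At the floor price 32, quantity demanded is (67 - 32)/5 = 7; demand is the short side, so Q = 7 trades at P = 32.
At Q = 7 the demand price is 32 and the supply price is 24.5. Deadweight loss is the triangle between the curves from 7 to 8.3636: (1/2)(32 - 24.5)(8.3636 - 7) = 5.1136.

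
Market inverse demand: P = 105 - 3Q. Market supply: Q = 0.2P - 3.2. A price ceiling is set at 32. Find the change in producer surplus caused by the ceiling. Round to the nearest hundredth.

-283.81

Rewriting supply in inverse form: P = 16 + 5Q.
Without the control, 105 - 3Q = 16 + 5Q so Q* = 11.125 and P* = 71.625.
At the ceiling price 32, quantity supplied is (32 - 16)/5 = 3.2; supply is the short side, so Q = 3.2 trades at P = 32.
PS goes from (1/2)(11.125)(55.625) = 309.4141 to 25.6 (computed as (32 - 16)(3.2) - (1/2)(5)(3.2)^2), a change of -283.8141.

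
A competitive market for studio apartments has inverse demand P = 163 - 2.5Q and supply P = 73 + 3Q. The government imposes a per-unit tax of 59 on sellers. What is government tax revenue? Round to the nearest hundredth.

Pre-tax equilibrium: 163 - 2.5Q = 73 + 3Q gives Q* = 16.3636, P* = 122.0909.
A tax on sellers shifts supply up by 59: 163 - 2.5Q = 73 + 3Q + 59, so Q_t = 5.6364. Buyers pay P_b = 148.9091; sellers receive P_s = P_b - 59 = 89.9091.
Revenue is the tax times quantity traded: 59 x 5.6364 = 332.5455.

332.55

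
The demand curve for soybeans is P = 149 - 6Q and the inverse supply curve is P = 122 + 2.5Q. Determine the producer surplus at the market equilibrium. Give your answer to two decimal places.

12.61

Equilibrium: 149 - 6Q = 122 + 2.5Q, so Q* = 3.1765 and P* = 129.9412.
Producer surplus is the triangle above supply below P*: (1/2)(3.1765)(129.9412 - 122) = (1/2)(3.1765)(7.9412) = 12.6125.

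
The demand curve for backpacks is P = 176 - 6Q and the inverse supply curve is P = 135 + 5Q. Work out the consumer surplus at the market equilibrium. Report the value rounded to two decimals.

Setting demand equal to supply, 41 = 11Q, so Q* = 3.7273 and P* = 153.6364.
The demand choke price is 176, so CS = (1/2)(Q*)(176 - P*) = (1/2)(3.7273)(22.3636) = 41.6777.

41.68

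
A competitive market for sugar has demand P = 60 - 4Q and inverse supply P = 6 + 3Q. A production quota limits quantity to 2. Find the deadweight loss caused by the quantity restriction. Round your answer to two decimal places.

Unrestricted equilibrium: Q* = (60 - 6)/(4 + 3) = 7.7143.
At Q = 2 the demand price is 60 - 4(2) = 52 and the supply price is 6 + 3(2) = 12.
Deadweight loss is the triangle between the curves from 2 to 7.7143: (1/2)(52 - 12)(7.7143 - 2) = 114.2857.

114.29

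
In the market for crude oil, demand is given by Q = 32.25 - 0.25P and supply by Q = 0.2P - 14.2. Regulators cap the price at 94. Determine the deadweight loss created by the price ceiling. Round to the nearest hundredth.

Rewriting demand in inverse form: P = 129 - 4Q.
Rewriting supply in inverse form: P = 71 + 5Q.
Without the control, 129 - 4Q = 71 + 5Q so Q* = 6.4444 and P* = 103.2222.
At P = 94, sellers supply (94 - 71)/5 = 4.6 while buyers want more, so the quantity traded is 4.6 at price 94.
The lost-trades triangle has base Q* - 4.6 = 1.8444 and height equal to the gap between the curves at Q = 4.6, which is 110.6 - 94 = 16.6. DWL = (1/2)(1.8444)(16.6) = 15.3089.

15.31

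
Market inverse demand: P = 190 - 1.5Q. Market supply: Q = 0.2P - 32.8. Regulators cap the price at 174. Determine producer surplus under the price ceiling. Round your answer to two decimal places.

10.00

Rewriting supply in inverse form: P = 164 + 5Q.
Without the control, 190 - 1.5Q = 164 + 5Q so Q* = 4 and P* = 184.
At P = 174, sellers supply (174 - 164)/5 = 2 while buyers want more, so the quantity traded is 2 at price 174.
PS is the triangle above supply below 174: (1/2)(2)(174 - 164) = 10.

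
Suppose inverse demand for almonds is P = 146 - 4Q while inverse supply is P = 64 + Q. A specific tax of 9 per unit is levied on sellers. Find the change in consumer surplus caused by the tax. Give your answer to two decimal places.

Pre-tax equilibrium: 146 - 4Q = 64 + Q gives Q* = 16.4, P* = 80.4.
A tax on sellers shifts supply up by 9: 146 - 4Q = 64 + Q + 9, so Q_t = 14.6. Buyers pay P_b = 87.6; sellers receive P_s = P_b - 9 = 78.6.
CS falls from (1/2)(16.4)(65.6) = 537.92 to (1/2)(14.6)(58.4) = 426.32, a change of -111.6.

-111.60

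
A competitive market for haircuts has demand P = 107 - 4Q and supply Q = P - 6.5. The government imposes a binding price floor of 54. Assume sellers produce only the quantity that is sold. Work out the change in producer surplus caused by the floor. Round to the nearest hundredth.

Rewriting supply in inverse form: P = 6.5 + Q.
Free-market equilibrium: 107 - 4Q = 6.5 + Q gives Q* = 20.1, P* = 26.6.
At P = 54, buyers demand (107 - 54)/4 = 13.25 while sellers would supply more, so the quantity traded is 13.25 at price 54.
PS goes from (1/2)(20.1)(20.1) = 202.005 to 541.5938 (computed as (54 - 6.5)(13.25) - (1/2)(1)(13.25)^2), a change of 339.5888.

339.59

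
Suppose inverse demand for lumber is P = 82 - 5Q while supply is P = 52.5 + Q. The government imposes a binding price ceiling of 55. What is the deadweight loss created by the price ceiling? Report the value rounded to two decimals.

17.52

Free-market equilibrium: 82 - 5Q = 52.5 + Q gives Q* = 4.9167, P* = 57.4167.
At P = 55, sellers supply (55 - 52.5)/1 = 2.5 while buyers want more, so the quantity traded is 2.5 at price 55.
The lost-trades triangle has base Q* - 2.5 = 2.4167 and height equal to the gap between the curves at Q = 2.5, which is 69.5 - 55 = 14.5. DWL = (1/2)(2.4167)(14.5) = 17.5208.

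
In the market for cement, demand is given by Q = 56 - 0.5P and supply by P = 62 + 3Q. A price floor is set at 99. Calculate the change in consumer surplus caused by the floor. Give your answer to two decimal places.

Rewriting demand in inverse form: P = 112 - 2Q.
Without the control, 112 - 2Q = 62 + 3Q so Q* = 10 and P* = 92.
At the floor price 99, quantity demanded is (112 - 99)/2 = 6.5; demand is the short side, so Q = 6.5 trades at P = 99.
CS goes from (1/2)(10)(20) = 100 to 42.25 (computed as (112 - 99)(6.5) - (1/2)(2)(6.5)^2), a change of -57.75.

-57.75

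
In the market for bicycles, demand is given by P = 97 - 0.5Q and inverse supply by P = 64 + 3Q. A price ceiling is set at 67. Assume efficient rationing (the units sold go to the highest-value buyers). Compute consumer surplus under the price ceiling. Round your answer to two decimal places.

Free-market equilibrium: 97 - 0.5Q = 64 + 3Q gives Q* = 9.4286, P* = 92.2857.
At the ceiling price 67, quantity supplied is (67 - 64)/3 = 1; supply is the short side, so Q = 1 trades at P = 67.
The demand price at Q = 1 is 96.5. CS is the trapezoid between demand and 67 over [0, 1]: (1/2)[(97 - 67) + (96.5 - 67)](1) = 29.75.

29.75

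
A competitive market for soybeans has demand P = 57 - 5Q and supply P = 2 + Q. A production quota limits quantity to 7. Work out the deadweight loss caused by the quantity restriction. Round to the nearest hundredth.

Without the quota, 57 - 5Q = 2 + Q gives Q* = 9.1667.
At Q = 7 the demand price is 57 - 5(7) = 22 and the supply price is 2 + (7) = 9.
DWL = (1/2)(gap between curves at 7) x (Q* - 7) = (1/2)(13)(2.1667) = 14.0833.

14.08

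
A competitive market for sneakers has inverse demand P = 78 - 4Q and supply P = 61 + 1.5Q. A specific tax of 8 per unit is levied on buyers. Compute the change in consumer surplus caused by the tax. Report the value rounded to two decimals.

Without the tax, 78 - 4Q = 61 + 1.5Q so Q* = 3.0909 and P* = 65.6364.
A tax on buyers shifts demand down by 8: (78 - 8) - 4Q = 61 + 1.5Q, so Q_t = 1.6364. Buyers pay P_b = 71.4545; sellers receive P_s = P_b - 8 = 63.4545.
CS falls from (1/2)(3.0909)(12.3636) = 19.1074 to (1/2)(1.6364)(6.5455) = 5.3554, a change of -13.7521.

-13.75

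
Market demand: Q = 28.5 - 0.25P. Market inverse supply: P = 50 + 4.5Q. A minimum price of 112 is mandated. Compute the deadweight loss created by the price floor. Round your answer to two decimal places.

210.00

Rewriting demand in inverse form: P = 114 - 4Q.
Free-market equilibrium: 114 - 4Q = 50 + 4.5Q gives Q* = 7.5294, P* = 83.8824.
At the floor price 112, quantity demanded is (114 - 112)/4 = 0.5; demand is the short side, so Q = 0.5 trades at P = 112.
At Q = 0.5 the demand price is 112 and the supply price is 52.25. Deadweight loss is the triangle between the curves from 0.5 to 7.5294: (1/2)(112 - 52.25)(7.5294 - 0.5) = 210.0037.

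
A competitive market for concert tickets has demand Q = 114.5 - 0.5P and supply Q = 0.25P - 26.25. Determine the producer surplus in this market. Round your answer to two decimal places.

854.22

Rewriting demand in inverse form: P = 229 - 2Q.
Rewriting supply in inverse form: P = 105 + 4Q.
Equilibrium: 229 - 2Q = 105 + 4Q, so Q* = 20.6667 and P* = 187.6667.
Producer surplus is the triangle above supply below P*: (1/2)(20.6667)(187.6667 - 105) = (1/2)(20.6667)(82.6667) = 854.2222.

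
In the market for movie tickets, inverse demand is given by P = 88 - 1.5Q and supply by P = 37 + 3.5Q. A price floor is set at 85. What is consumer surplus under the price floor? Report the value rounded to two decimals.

3.00

Free-market equilibrium: 88 - 1.5Q = 37 + 3.5Q gives Q* = 10.2, P* = 72.7.
At the floor price 85, quantity demanded is (88 - 85)/1.5 = 2; demand is the short side, so Q = 2 trades at P = 85.
CS is the triangle under demand above 85: (1/2)(2)(88 - 85) = 3.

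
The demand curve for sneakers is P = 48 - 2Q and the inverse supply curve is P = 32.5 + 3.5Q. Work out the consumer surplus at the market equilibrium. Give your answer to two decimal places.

7.94

Equilibrium: 48 - 2Q = 32.5 + 3.5Q, so Q* = 2.8182 and P* = 42.3636.
The demand choke price is 48, so CS = (1/2)(Q*)(48 - P*) = (1/2)(2.8182)(5.6364) = 7.9421.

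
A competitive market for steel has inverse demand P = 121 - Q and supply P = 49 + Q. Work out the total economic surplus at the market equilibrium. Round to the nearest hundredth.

1296.00

Setting demand equal to supply, 72 = 2Q, so Q* = 36 and P* = 85.
Total surplus is the full triangle between the curves from 0 to Q*: (1/2)(36)(121 - 49) = 1296.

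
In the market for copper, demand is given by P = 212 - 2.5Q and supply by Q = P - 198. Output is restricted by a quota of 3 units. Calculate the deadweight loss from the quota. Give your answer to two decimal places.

1.75

Rewriting supply in inverse form: P = 198 + Q.
Without the quota, 212 - 2.5Q = 198 + Q gives Q* = 4.
At Q = 3 the demand price is 212 - 2.5(3) = 204.5 and the supply price is 198 + (3) = 201.
Deadweight loss is the triangle between the curves from 3 to 4: (1/2)(204.5 - 201)(4 - 3) = 1.75.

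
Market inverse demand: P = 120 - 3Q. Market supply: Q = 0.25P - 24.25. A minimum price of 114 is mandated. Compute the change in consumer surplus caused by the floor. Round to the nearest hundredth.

Rewriting supply in inverse form: P = 97 + 4Q.
Without the control, 120 - 3Q = 97 + 4Q so Q* = 3.2857 and P* = 110.1429.
At P = 114, buyers demand (120 - 114)/3 = 2 while sellers would supply more, so the quantity traded is 2 at price 114.
CS goes from (1/2)(3.2857)(9.8571) = 16.1939 to 6 (computed as (120 - 114)(2) - (1/2)(3)(2)^2), a change of -10.1939.

-10.19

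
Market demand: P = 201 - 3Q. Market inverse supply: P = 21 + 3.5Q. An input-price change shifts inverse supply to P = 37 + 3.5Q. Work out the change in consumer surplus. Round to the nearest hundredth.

Initial equilibrium: Q_0 = 27.6923, P_0 = 117.9231; CS_0 = (1/2)(27.6923)(83.0769) = 1150.2959, PS_0 = (1/2)(27.6923)(96.9231) = 1342.0118.
New equilibrium: 201 - 3Q = 37 + 3.5Q gives Q_1 = 25.2308, P_1 = 125.3077; CS_1 = 954.8876, PS_1 = 1114.0355.
Change in consumer surplus = 954.8876 - 1150.2959 = -195.4083.

-195.41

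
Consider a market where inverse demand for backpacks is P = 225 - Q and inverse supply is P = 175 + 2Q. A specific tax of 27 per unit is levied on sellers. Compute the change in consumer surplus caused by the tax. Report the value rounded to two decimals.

-109.50

Without the tax, 225 - Q = 175 + 2Q so Q* = 16.6667 and P* = 208.3333.
A tax on sellers shifts supply up by 27: 225 - Q = 175 + 2Q + 27, so Q_t = 7.6667. Buyers pay P_b = 217.3333; sellers receive P_s = P_b - 27 = 190.3333.
CS falls from (1/2)(16.6667)(16.6667) = 138.8889 to (1/2)(7.6667)(7.6667) = 29.3889, a change of -109.5.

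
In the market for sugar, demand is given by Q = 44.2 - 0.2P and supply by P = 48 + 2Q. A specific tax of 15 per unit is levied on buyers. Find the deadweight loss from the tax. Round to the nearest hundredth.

Rewriting demand in inverse form: P = 221 - 5Q.
Without the tax, 221 - 5Q = 48 + 2Q so Q* = 24.7143 and P* = 97.4286.
A tax on buyers shifts demand down by 15: (221 - 15) - 5Q = 48 + 2Q, so Q_t = 22.5714. Buyers pay P_b = 108.1429; sellers receive P_s = P_b - 15 = 93.1429.
Deadweight loss is the triangle between the curves from Q_t to Q*: (1/2)(24.7143 - 22.5714)(15) = 16.0714.

16.07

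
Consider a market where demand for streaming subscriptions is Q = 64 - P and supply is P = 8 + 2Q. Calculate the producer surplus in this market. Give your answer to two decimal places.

348.44

Rewriting demand in inverse form: P = 64 - Q.
Setting demand equal to supply, 56 = 3Q, so Q* = 18.6667 and P* = 45.3333.
PS is the area between P* and the supply curve from 0 to Q*: (1/2)(18.6667)(37.3333) = 348.4444.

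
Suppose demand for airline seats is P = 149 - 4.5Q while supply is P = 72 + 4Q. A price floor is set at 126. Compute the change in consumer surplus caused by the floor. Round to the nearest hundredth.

-125.86

Free-market equilibrium: 149 - 4.5Q = 72 + 4Q gives Q* = 9.0588, P* = 108.2353.
At P = 126, buyers demand (149 - 126)/4.5 = 5.1111 while sellers would supply more, so the quantity traded is 5.1111 at price 126.
CS goes from (1/2)(9.0588)(40.7647) = 184.6401 to 58.7778 (computed as (149 - 126)(5.1111) - (1/2)(4.5)(5.1111)^2), a change of -125.8624.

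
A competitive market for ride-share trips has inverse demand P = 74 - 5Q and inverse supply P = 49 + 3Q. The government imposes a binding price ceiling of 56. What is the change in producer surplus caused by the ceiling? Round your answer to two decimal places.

Free-market equilibrium: 74 - 5Q = 49 + 3Q gives Q* = 3.125, P* = 58.375.
At P = 56, sellers supply (56 - 49)/3 = 2.3333 while buyers want more, so the quantity traded is 2.3333 at price 56.
PS goes from (1/2)(3.125)(9.375) = 14.6484 to 8.1667 (computed as (56 - 49)(2.3333) - (1/2)(3)(2.3333)^2), a change of -6.4818.

-6.48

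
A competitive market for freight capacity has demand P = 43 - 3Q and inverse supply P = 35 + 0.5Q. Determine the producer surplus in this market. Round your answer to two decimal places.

1.31

Equilibrium: 43 - 3Q = 35 + 0.5Q, so Q* = 2.2857 and P* = 36.1429.
PS is the area between P* and the supply curve from 0 to Q*: (1/2)(2.2857)(1.1429) = 1.3061.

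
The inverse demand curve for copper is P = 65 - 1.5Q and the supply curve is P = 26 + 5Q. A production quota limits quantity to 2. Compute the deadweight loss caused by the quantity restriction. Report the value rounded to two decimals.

Without the quota, 65 - 1.5Q = 26 + 5Q gives Q* = 6.
At Q = 2 the demand price is 65 - 1.5(2) = 62 and the supply price is 26 + 5(2) = 36.
DWL = (1/2)(gap between curves at 2) x (Q* - 2) = (1/2)(26)(4) = 52.

52.00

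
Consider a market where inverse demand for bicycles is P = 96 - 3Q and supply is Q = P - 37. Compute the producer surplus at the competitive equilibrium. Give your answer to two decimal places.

108.78

Rewriting supply in inverse form: P = 37 + Q.
Equilibrium: 96 - 3Q = 37 + Q, so Q* = 14.75 and P* = 51.75.
PS is the area between P* and the supply curve from 0 to Q*: (1/2)(14.75)(14.75) = 108.7812.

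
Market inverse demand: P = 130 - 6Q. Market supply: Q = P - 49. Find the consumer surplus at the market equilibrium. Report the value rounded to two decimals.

Rewriting supply in inverse form: P = 49 + Q.
Set 130 - 6Q = 49 + Q, which gives 81 = 7Q, so Q* = 11.5714 and P* = 130 - 6(11.5714) = 60.5714.
CS is the area between the demand curve and P* from 0 to Q*: (1/2)(11.5714)(69.4286) = 401.6939.

401.69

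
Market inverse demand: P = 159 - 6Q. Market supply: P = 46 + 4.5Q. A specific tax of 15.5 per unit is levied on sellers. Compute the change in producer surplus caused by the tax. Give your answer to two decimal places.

-66.59

Pre-tax equilibrium: 159 - 6Q = 46 + 4.5Q gives Q* = 10.7619, P* = 94.4286.
A tax on sellers shifts supply up by 15.5: 159 - 6Q = 46 + 4.5Q + 15.5, so Q_t = 9.2857. Buyers pay P_b = 103.2857; sellers receive P_s = P_b - 15.5 = 87.7857.
Producers lose the trapezoid between P_s and P* out to Q_t plus the triangle from Q_t to Q*: change in PS = 194.0051 - 260.5918 = -66.5867.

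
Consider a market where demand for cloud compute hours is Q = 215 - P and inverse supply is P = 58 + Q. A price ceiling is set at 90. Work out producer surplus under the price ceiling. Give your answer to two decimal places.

Rewriting demand in inverse form: P = 215 - Q.
Free-market equilibrium: 215 - Q = 58 + Q gives Q* = 78.5, P* = 136.5.
At the ceiling price 90, quantity supplied is (90 - 58)/1 = 32; supply is the short side, so Q = 32 trades at P = 90.
PS is the triangle above supply below 90: (1/2)(32)(90 - 58) = 512.

512.00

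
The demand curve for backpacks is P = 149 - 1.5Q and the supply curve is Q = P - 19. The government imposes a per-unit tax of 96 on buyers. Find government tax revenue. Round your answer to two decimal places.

Rewriting supply in inverse form: P = 19 + Q.
Pre-tax equilibrium: 149 - 1.5Q = 19 + Q gives Q* = 52, P* = 71.
With the tax, buyers' net willingness to pay falls by 96: (149 - 96) - 1.5Q = 19 + Q, so Q_t = 13.6. Buyers pay P_b = 128.6; sellers receive P_s = P_b - 96 = 32.6.
Revenue is the tax times quantity traded: 96 x 13.6 = 1305.6.

1305.60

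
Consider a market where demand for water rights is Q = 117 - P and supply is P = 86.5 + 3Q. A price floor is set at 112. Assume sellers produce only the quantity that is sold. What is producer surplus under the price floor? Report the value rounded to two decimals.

Rewriting demand in inverse form: P = 117 - Q.
Without the control, 117 - Q = 86.5 + 3Q so Q* = 7.625 and P* = 109.375.
At the floor price 112, quantity demanded is (117 - 112)/1 = 5; demand is the short side, so Q = 5 trades at P = 112.
The supply price at Q = 5 is 101.5. PS is the trapezoid between 112 and supply over [0, 5]: (1/2)[(112 - 86.5) + (112 - 101.5)](5) = 90.

90.00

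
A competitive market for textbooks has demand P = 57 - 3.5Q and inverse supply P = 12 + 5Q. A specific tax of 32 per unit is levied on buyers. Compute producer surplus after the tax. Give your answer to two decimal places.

5.85

Pre-tax equilibrium: 57 - 3.5Q = 12 + 5Q gives Q* = 5.2941, P* = 38.4706.
With the tax, buyers' net willingness to pay falls by 32: (57 - 32) - 3.5Q = 12 + 5Q, so Q_t = 1.5294. Buyers pay P_b = 51.6471; sellers receive P_s = P_b - 32 = 19.6471.
PS = (1/2)(Q_t)(P_s - 12) = (1/2)(1.5294)(7.6471) = 5.8478.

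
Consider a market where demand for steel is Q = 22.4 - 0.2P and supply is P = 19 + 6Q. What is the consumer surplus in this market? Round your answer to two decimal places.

Rewriting demand in inverse form: P = 112 - 5Q.
Equilibrium: 112 - 5Q = 19 + 6Q, so Q* = 8.4545 and P* = 69.7273.
CS is the area between the demand curve and P* from 0 to Q*: (1/2)(8.4545)(42.2727) = 178.6983.

178.70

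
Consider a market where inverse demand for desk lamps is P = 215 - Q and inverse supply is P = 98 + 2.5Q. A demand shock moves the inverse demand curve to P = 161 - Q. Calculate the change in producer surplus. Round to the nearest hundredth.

Initial equilibrium: Q_0 = 33.4286, P_0 = 181.5714; CS_0 = (1/2)(33.4286)(33.4286) = 558.7347, PS_0 = (1/2)(33.4286)(83.5714) = 1396.8367.
New equilibrium: 161 - Q = 98 + 2.5Q gives Q_1 = 18, P_1 = 143; CS_1 = 162, PS_1 = 405.
Change in producer surplus = 405 - 1396.8367 = -991.8367.

-991.84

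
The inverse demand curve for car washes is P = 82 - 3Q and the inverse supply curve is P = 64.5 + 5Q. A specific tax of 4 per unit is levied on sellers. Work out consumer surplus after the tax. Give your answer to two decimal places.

Without the tax, 82 - 3Q = 64.5 + 5Q so Q* = 2.1875 and P* = 75.4375.
A tax on sellers shifts supply up by 4: 82 - 3Q = 64.5 + 5Q + 4, so Q_t = 1.6875. Buyers pay P_b = 76.9375; sellers receive P_s = P_b - 4 = 72.9375.
CS = (1/2)(Q_t)(82 - P_b) = (1/2)(1.6875)(5.0625) = 4.2715.

4.27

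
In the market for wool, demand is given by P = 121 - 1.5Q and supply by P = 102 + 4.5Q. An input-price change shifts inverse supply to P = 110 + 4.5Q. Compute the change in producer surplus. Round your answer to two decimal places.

-15.00

Initial equilibrium: Q_0 = 3.1667, P_0 = 116.25; CS_0 = (1/2)(3.1667)(4.75) = 7.5208, PS_0 = (1/2)(3.1667)(14.25) = 22.5625.
New equilibrium: 121 - 1.5Q = 110 + 4.5Q gives Q_1 = 1.8333, P_1 = 118.25; CS_1 = 2.5208, PS_1 = 7.5625.
Change in producer surplus = 7.5625 - 22.5625 = -15.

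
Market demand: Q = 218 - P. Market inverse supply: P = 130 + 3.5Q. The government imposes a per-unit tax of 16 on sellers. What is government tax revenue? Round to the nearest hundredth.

256.00

Rewriting demand in inverse form: P = 218 - Q.
Without the tax, 218 - Q = 130 + 3.5Q so Q* = 19.5556 and P* = 198.4444.
A tax on sellers shifts supply up by 16: 218 - Q = 130 + 3.5Q + 16, so Q_t = 16. Buyers pay P_b = 202; sellers receive P_s = P_b - 16 = 186.
Tax revenue = t x Q_t = 16 x 16 = 256.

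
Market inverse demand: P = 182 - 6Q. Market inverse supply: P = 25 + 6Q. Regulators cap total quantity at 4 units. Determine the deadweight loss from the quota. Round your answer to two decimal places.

495.04

Unrestricted equilibrium: Q* = (182 - 25)/(6 + 6) = 13.0833.
At Q = 4 the demand price is 182 - 6(4) = 158 and the supply price is 25 + 6(4) = 49.
DWL = (1/2)(gap between curves at 4) x (Q* - 4) = (1/2)(109)(9.0833) = 495.0417.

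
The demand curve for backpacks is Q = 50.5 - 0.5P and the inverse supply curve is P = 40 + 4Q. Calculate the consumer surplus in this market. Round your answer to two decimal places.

103.36

Rewriting demand in inverse form: P = 101 - 2Q.
Setting demand equal to supply, 61 = 6Q, so Q* = 10.1667 and P* = 80.6667.
Consumer surplus is the triangle under demand above P*: (1/2)(10.1667)(101 - 80.6667) = (1/2)(10.1667)(20.3333) = 103.3611.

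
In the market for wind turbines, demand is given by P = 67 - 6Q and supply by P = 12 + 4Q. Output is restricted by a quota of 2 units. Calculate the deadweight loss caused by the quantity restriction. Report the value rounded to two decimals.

61.25

Without the quota, 67 - 6Q = 12 + 4Q gives Q* = 5.5.
At Q = 2 the demand price is 67 - 6(2) = 55 and the supply price is 12 + 4(2) = 20.
DWL = (1/2)(gap between curves at 2) x (Q* - 2) = (1/2)(35)(3.5) = 61.25.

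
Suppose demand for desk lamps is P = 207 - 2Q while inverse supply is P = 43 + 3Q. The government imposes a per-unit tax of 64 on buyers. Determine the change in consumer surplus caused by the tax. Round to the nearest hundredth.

-675.84

Without the tax, 207 - 2Q = 43 + 3Q so Q* = 32.8 and P* = 141.4.
A tax on buyers shifts demand down by 64: (207 - 64) - 2Q = 43 + 3Q, so Q_t = 20. Buyers pay P_b = 167; sellers receive P_s = P_b - 64 = 103.
CS falls from (1/2)(32.8)(65.6) = 1075.84 to (1/2)(20)(40) = 400, a change of -675.84.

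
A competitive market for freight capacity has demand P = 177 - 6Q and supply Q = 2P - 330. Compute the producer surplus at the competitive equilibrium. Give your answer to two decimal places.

0.85

Rewriting supply in inverse form: P = 165 + 0.5Q.
Equilibrium: 177 - 6Q = 165 + 0.5Q, so Q* = 1.8462 and P* = 165.9231.
Producer surplus is the triangle above supply below P*: (1/2)(1.8462)(165.9231 - 165) = (1/2)(1.8462)(0.9231) = 0.8521.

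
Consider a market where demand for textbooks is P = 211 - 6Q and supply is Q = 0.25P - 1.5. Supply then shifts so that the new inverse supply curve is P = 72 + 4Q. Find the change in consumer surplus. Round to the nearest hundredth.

Rewriting supply in inverse form: P = 6 + 4Q.
Initial equilibrium: Q_0 = 20.5, P_0 = 88; CS_0 = (1/2)(20.5)(123) = 1260.75, PS_0 = (1/2)(20.5)(82) = 840.5.
New equilibrium: 211 - 6Q = 72 + 4Q gives Q_1 = 13.9, P_1 = 127.6; CS_1 = 579.63, PS_1 = 386.42.
Change in consumer surplus = 579.63 - 1260.75 = -681.12.

-681.12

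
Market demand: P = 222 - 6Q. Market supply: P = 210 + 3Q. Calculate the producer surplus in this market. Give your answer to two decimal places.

Equilibrium: 222 - 6Q = 210 + 3Q, so Q* = 1.3333 and P* = 214.
PS is the area between P* and the supply curve from 0 to Q*: (1/2)(1.3333)(4) = 2.6667.

2.67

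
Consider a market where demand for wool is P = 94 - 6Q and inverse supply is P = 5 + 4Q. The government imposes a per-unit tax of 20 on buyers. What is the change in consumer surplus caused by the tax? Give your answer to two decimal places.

Pre-tax equilibrium: 94 - 6Q = 5 + 4Q gives Q* = 8.9, P* = 40.6.
A tax on buyers shifts demand down by 20: (94 - 20) - 6Q = 5 + 4Q, so Q_t = 6.9. Buyers pay P_b = 52.6; sellers receive P_s = P_b - 20 = 32.6.
Consumers lose the trapezoid between P* and P_b out to Q_t plus the triangle from Q_t to Q*: change in CS = 142.83 - 237.63 = -94.8.

-94.80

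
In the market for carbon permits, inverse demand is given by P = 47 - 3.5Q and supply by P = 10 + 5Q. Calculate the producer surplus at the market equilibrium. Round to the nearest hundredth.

Equilibrium: 47 - 3.5Q = 10 + 5Q, so Q* = 4.3529 and P* = 31.7647.
PS is the area between P* and the supply curve from 0 to Q*: (1/2)(4.3529)(21.7647) = 47.3702.

47.37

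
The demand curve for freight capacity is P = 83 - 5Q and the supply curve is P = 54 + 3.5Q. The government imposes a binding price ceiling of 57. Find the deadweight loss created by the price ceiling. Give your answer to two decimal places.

27.74

Free-market equilibrium: 83 - 5Q = 54 + 3.5Q gives Q* = 3.4118, P* = 65.9412.
At P = 57, sellers supply (57 - 54)/3.5 = 0.8571 while buyers want more, so the quantity traded is 0.8571 at price 57.
At Q = 0.8571 the demand price is 78.7143 and the supply price is 57. Deadweight loss is the triangle between the curves from 0.8571 to 3.4118: (1/2)(78.7143 - 57)(3.4118 - 0.8571) = 27.7359.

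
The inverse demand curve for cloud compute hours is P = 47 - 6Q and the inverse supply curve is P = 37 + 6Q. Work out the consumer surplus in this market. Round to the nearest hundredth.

Setting demand equal to supply, 10 = 12Q, so Q* = 0.8333 and P* = 42.
The demand choke price is 47, so CS = (1/2)(Q*)(47 - P*) = (1/2)(0.8333)(5) = 2.0833.

2.08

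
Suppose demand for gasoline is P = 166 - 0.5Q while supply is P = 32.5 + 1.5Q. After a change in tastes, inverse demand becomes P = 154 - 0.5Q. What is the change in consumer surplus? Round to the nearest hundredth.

-191.25

Initial equilibrium: Q_0 = 66.75, P_0 = 132.625; CS_0 = (1/2)(66.75)(33.375) = 1113.8906, PS_0 = (1/2)(66.75)(100.125) = 3341.6719.
New equilibrium: 154 - 0.5Q = 32.5 + 1.5Q gives Q_1 = 60.75, P_1 = 123.625; CS_1 = 922.6406, PS_1 = 2767.9219.
Change in consumer surplus = 922.6406 - 1113.8906 = -191.25.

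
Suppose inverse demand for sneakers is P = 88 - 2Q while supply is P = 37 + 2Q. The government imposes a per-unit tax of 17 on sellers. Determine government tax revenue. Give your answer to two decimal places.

144.50

Pre-tax equilibrium: 88 - 2Q = 37 + 2Q gives Q* = 12.75, P* = 62.5.
A tax on sellers shifts supply up by 17: 88 - 2Q = 37 + 2Q + 17, so Q_t = 8.5. Buyers pay P_b = 71; sellers receive P_s = P_b - 17 = 54.
Tax revenue = t x Q_t = 17 x 8.5 = 144.5.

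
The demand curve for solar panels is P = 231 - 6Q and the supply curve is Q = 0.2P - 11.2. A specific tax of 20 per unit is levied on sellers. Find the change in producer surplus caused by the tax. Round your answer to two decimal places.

Rewriting supply in inverse form: P = 56 + 5Q.
Without the tax, 231 - 6Q = 56 + 5Q so Q* = 15.9091 and P* = 135.5455.
A tax on sellers shifts supply up by 20: 231 - 6Q = 56 + 5Q + 20, so Q_t = 14.0909. Buyers pay P_b = 146.4545; sellers receive P_s = P_b - 20 = 126.4545.
Producers lose the trapezoid between P_s and P* out to Q_t plus the triangle from Q_t to Q*: change in PS = 496.3843 - 632.7479 = -136.3636.

-136.36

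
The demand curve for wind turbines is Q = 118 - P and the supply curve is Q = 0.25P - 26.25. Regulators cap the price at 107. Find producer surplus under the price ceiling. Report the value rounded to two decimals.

0.50

Rewriting demand in inverse form: P = 118 - Q.
Rewriting supply in inverse form: P = 105 + 4Q.
Free-market equilibrium: 118 - Q = 105 + 4Q gives Q* = 2.6, P* = 115.4.
At the ceiling price 107, quantity supplied is (107 - 105)/4 = 0.5; supply is the short side, so Q = 0.5 trades at P = 107.
PS is the triangle above supply below 107: (1/2)(0.5)(107 - 105) = 0.5.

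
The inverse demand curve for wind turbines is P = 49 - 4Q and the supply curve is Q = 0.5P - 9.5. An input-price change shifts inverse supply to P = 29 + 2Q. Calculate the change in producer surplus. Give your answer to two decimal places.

-13.89

Rewriting supply in inverse form: P = 19 + 2Q.
Initial equilibrium: Q_0 = 5, P_0 = 29; CS_0 = (1/2)(5)(20) = 50, PS_0 = (1/2)(5)(10) = 25.
New equilibrium: 49 - 4Q = 29 + 2Q gives Q_1 = 3.3333, P_1 = 35.6667; CS_1 = 22.2222, PS_1 = 11.1111.
Change in producer surplus = 11.1111 - 25 = -13.8889.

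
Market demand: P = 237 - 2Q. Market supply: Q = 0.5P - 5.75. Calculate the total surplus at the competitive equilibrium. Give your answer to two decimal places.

Rewriting supply in inverse form: P = 11.5 + 2Q.
Setting demand equal to supply, 225.5 = 4Q, so Q* = 56.375 and P* = 124.25.
CS = (1/2)(56.375)(112.75) = 3178.1406 and PS = (1/2)(56.375)(112.75) = 3178.1406, so total surplus = 6356.2812.

6356.28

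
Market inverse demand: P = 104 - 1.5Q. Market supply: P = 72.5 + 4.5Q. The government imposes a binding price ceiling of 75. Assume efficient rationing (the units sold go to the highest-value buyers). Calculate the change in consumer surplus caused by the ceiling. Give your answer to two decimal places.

Free-market equilibrium: 104 - 1.5Q = 72.5 + 4.5Q gives Q* = 5.25, P* = 96.125.
At P = 75, sellers supply (75 - 72.5)/4.5 = 0.5556 while buyers want more, so the quantity traded is 0.5556 at price 75.
CS goes from (1/2)(5.25)(7.875) = 20.6719 to 15.8796 (computed as (104 - 75)(0.5556) - (1/2)(1.5)(0.5556)^2), a change of -4.7922.

-4.79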